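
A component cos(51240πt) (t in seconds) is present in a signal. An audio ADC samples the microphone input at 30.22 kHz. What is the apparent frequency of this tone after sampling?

4.6 kHz

ω = 51240π rad/s → f = ω/(2π) = 25620 Hz = 25.62 kHz.
25.62 kHz > fs/2 = 15.11 kHz, folds to fs − 25.62 kHz = 4.6 kHz.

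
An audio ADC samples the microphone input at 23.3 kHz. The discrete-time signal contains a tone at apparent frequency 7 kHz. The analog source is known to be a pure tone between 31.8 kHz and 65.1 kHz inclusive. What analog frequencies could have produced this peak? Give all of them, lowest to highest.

Frequencies that alias to 7 kHz are k·fs ± 7 kHz for integer k ≥ 0.
k=0: 7 kHz.
k=1: 16.3 kHz, 30.3 kHz.
k=2: 39.6 kHz, 53.6 kHz.
k=3: 62.9 kHz, 76.9 kHz.
k=4: 86.2 kHz, 100.2 kHz.
Within [31.8 kHz, 65.1 kHz]: 39.6 kHz, 53.6 kHz, 62.9 kHz.

39.6 kHz, 53.6 kHz, 62.9 kHz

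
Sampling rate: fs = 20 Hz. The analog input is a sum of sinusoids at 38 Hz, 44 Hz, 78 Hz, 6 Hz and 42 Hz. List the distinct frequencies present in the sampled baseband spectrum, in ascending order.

fs/2 = 10 Hz.
38 Hz mod fs = 18 Hz.
18 Hz > fs/2 = 10 Hz, folds to fs − 18 Hz = 2 Hz.
44 Hz mod fs = 4 Hz.
4 Hz ≤ fs/2 = 10 Hz, appears at 4 Hz.
78 Hz mod fs = 18 Hz.
18 Hz > fs/2 = 10 Hz, folds to fs − 18 Hz = 2 Hz.
6 Hz ≤ fs/2 = 10 Hz, passes unchanged.
42 Hz mod fs = 2 Hz.
2 Hz ≤ fs/2 = 10 Hz, appears at 2 Hz.
Distinct values: {2 Hz, 4 Hz, 6 Hz}.

2 Hz, 4 Hz, 6 Hz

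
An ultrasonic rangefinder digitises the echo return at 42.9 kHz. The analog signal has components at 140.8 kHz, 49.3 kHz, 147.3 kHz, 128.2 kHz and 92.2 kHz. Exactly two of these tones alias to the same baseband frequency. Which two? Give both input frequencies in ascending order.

49.3 kHz, 92.2 kHz

fs/2 = 21.45 kHz.
140.8 kHz mod fs = 12.1 kHz.
12.1 kHz ≤ fs/2 = 21.45 kHz, appears at 12.1 kHz.
49.3 kHz mod fs = 6.4 kHz.
6.4 kHz ≤ fs/2 = 21.45 kHz, appears at 6.4 kHz.
147.3 kHz mod fs = 18.6 kHz.
18.6 kHz ≤ fs/2 = 21.45 kHz, appears at 18.6 kHz.
128.2 kHz mod fs = 42.4 kHz.
42.4 kHz > fs/2 = 21.45 kHz, folds to fs − 42.4 kHz = 0.5 kHz.
92.2 kHz mod fs = 6.4 kHz.
6.4 kHz ≤ fs/2 = 21.45 kHz, appears at 6.4 kHz.
49.3 kHz and 92.2 kHz both map to 6.4 kHz.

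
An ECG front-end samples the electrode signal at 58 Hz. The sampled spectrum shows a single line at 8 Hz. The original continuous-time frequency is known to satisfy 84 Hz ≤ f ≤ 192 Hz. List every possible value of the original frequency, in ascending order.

Frequencies that alias to 8 Hz are k·fs ± 8 Hz for integer k ≥ 0.
k=0: 8 Hz.
k=1: 50 Hz, 66 Hz.
k=2: 108 Hz, 124 Hz.
k=3: 166 Hz, 182 Hz.
k=4: 224 Hz, 240 Hz.
Within [84 Hz, 192 Hz]: 108 Hz, 124 Hz, 166 Hz, 182 Hz.

108 Hz, 124 Hz, 166 Hz, 182 Hz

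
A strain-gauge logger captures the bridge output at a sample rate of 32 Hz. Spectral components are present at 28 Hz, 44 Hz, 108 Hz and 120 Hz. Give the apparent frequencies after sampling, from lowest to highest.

4 Hz, 8 Hz, 12 Hz

fs/2 = 16 Hz.
28 Hz > fs/2 = 16 Hz, folds to fs − 28 Hz = 4 Hz.
44 Hz mod fs = 12 Hz.
12 Hz ≤ fs/2 = 16 Hz, appears at 12 Hz.
108 Hz mod fs = 12 Hz.
12 Hz ≤ fs/2 = 16 Hz, appears at 12 Hz.
120 Hz mod fs = 24 Hz.
24 Hz > fs/2 = 16 Hz, folds to fs − 24 Hz = 8 Hz.
Distinct values: {4 Hz, 8 Hz, 12 Hz}.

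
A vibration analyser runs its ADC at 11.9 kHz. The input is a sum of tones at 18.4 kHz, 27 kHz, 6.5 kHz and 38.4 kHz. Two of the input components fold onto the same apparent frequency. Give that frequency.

fs/2 = 5.95 kHz.
18.4 kHz mod fs = 6.5 kHz.
6.5 kHz > fs/2 = 5.95 kHz, folds to fs − 6.5 kHz = 5.4 kHz.
27 kHz mod fs = 3.2 kHz.
3.2 kHz ≤ fs/2 = 5.95 kHz, appears at 3.2 kHz.
6.5 kHz > fs/2 = 5.95 kHz, folds to fs − 6.5 kHz = 5.4 kHz.
38.4 kHz mod fs = 2.7 kHz.
2.7 kHz ≤ fs/2 = 5.95 kHz, appears at 2.7 kHz.
6.5 kHz and 18.4 kHz both map to 5.4 kHz.

5.4 kHz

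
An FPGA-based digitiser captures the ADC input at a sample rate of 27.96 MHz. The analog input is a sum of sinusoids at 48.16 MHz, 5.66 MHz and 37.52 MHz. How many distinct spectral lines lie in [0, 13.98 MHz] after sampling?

3

fs/2 = 13.98 MHz.
48.16 MHz mod fs = 20.2 MHz.
20.2 MHz > fs/2 = 13.98 MHz, folds to fs − 20.2 MHz = 7.76 MHz.
5.66 MHz ≤ fs/2 = 13.98 MHz, passes unchanged.
37.52 MHz mod fs = 9.56 MHz.
9.56 MHz ≤ fs/2 = 13.98 MHz, appears at 9.56 MHz.
Distinct values: {5.66 MHz, 7.76 MHz, 9.56 MHz} → 3.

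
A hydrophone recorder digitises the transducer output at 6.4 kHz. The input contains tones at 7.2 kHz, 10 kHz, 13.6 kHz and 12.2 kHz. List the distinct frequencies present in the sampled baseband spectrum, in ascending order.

0.6 kHz, 0.8 kHz, 2.8 kHz

fs/2 = 3.2 kHz.
7.2 kHz mod fs = 0.8 kHz.
0.8 kHz ≤ fs/2 = 3.2 kHz, appears at 0.8 kHz.
10 kHz mod fs = 3.6 kHz.
3.6 kHz > fs/2 = 3.2 kHz, folds to fs − 3.6 kHz = 2.8 kHz.
13.6 kHz mod fs = 0.8 kHz.
0.8 kHz ≤ fs/2 = 3.2 kHz, appears at 0.8 kHz.
12.2 kHz mod fs = 5.8 kHz.
5.8 kHz > fs/2 = 3.2 kHz, folds to fs − 5.8 kHz = 0.6 kHz.
Distinct values: {0.6 kHz, 0.8 kHz, 2.8 kHz}.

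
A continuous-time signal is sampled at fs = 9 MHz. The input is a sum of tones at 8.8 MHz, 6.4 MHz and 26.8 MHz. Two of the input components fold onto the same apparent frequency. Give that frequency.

fs/2 = 4.5 MHz.
8.8 MHz > fs/2 = 4.5 MHz, folds to fs − 8.8 MHz = 0.2 MHz.
6.4 MHz > fs/2 = 4.5 MHz, folds to fs − 6.4 MHz = 2.6 MHz.
26.8 MHz mod fs = 8.8 MHz.
8.8 MHz > fs/2 = 4.5 MHz, folds to fs − 8.8 MHz = 0.2 MHz.
8.8 MHz and 26.8 MHz both map to 0.2 MHz.

0.2 MHz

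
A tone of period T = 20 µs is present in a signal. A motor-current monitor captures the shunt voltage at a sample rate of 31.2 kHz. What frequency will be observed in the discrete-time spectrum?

12.4 kHz

T = 20 µs → f = 1/T = 50 kHz.
50 kHz mod fs = 18.8 kHz.
18.8 kHz > fs/2 = 15.6 kHz, folds to fs − 18.8 kHz = 12.4 kHz.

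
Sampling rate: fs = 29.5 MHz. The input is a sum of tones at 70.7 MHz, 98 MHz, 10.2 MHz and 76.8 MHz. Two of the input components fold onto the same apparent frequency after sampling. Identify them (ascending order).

70.7 MHz, 76.8 MHz

fs/2 = 14.75 MHz.
70.7 MHz mod fs = 11.7 MHz.
11.7 MHz ≤ fs/2 = 14.75 MHz, appears at 11.7 MHz.
98 MHz mod fs = 9.5 MHz.
9.5 MHz ≤ fs/2 = 14.75 MHz, appears at 9.5 MHz.
10.2 MHz ≤ fs/2 = 14.75 MHz, passes unchanged.
76.8 MHz mod fs = 17.8 MHz.
17.8 MHz > fs/2 = 14.75 MHz, folds to fs − 17.8 MHz = 11.7 MHz.
70.7 MHz and 76.8 MHz both map to 11.7 MHz.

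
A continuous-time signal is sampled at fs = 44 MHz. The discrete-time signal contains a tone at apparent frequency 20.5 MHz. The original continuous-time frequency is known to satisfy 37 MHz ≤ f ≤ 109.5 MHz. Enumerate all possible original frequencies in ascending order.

64.5 MHz, 67.5 MHz, 108.5 MHz

Frequencies that alias to 20.5 MHz are k·fs ± 20.5 MHz for integer k ≥ 0.
k=0: 20.5 MHz.
k=1: 23.5 MHz, 64.5 MHz.
k=2: 67.5 MHz, 108.5 MHz.
k=3: 111.5 MHz, 152.5 MHz.
Within [37 MHz, 109.5 MHz]: 64.5 MHz, 67.5 MHz, 108.5 MHz.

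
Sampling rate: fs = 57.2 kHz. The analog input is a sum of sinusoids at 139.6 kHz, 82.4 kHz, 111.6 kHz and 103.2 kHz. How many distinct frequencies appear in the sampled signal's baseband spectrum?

fs/2 = 28.6 kHz.
139.6 kHz mod fs = 25.2 kHz.
25.2 kHz ≤ fs/2 = 28.6 kHz, appears at 25.2 kHz.
82.4 kHz mod fs = 25.2 kHz.
25.2 kHz ≤ fs/2 = 28.6 kHz, appears at 25.2 kHz.
111.6 kHz mod fs = 54.4 kHz.
54.4 kHz > fs/2 = 28.6 kHz, folds to fs − 54.4 kHz = 2.8 kHz.
103.2 kHz mod fs = 46 kHz.
46 kHz > fs/2 = 28.6 kHz, folds to fs − 46 kHz = 11.2 kHz.
Distinct values: {2.8 kHz, 11.2 kHz, 25.2 kHz} → 3.

3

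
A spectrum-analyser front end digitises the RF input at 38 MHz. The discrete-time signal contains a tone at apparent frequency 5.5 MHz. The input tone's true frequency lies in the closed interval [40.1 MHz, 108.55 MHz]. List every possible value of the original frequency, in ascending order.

Frequencies that alias to 5.5 MHz are k·fs ± 5.5 MHz for integer k ≥ 0.
k=0: 5.5 MHz.
k=1: 32.5 MHz, 43.5 MHz.
k=2: 70.5 MHz, 81.5 MHz.
k=3: 108.5 MHz, 119.5 MHz.
k=4: 146.5 MHz, 157.5 MHz.
Within [40.1 MHz, 108.55 MHz]: 43.5 MHz, 70.5 MHz, 81.5 MHz, 108.5 MHz.

43.5 MHz, 70.5 MHz, 81.5 MHz, 108.5 MHz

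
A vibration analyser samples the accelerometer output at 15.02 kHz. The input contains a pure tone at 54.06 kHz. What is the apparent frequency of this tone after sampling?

54.06 kHz mod fs = 9 kHz.
9 kHz > fs/2 = 7.51 kHz, folds to fs − 9 kHz = 6.02 kHz.

6.02 kHz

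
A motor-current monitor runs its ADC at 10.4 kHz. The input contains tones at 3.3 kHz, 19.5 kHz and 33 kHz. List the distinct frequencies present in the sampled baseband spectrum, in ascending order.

fs/2 = 5.2 kHz.
3.3 kHz ≤ fs/2 = 5.2 kHz, passes unchanged.
19.5 kHz mod fs = 9.1 kHz.
9.1 kHz > fs/2 = 5.2 kHz, folds to fs − 9.1 kHz = 1.3 kHz.
33 kHz mod fs = 1.8 kHz.
1.8 kHz ≤ fs/2 = 5.2 kHz, appears at 1.8 kHz.
Distinct values: {1.3 kHz, 1.8 kHz, 3.3 kHz}.

1.3 kHz, 1.8 kHz, 3.3 kHz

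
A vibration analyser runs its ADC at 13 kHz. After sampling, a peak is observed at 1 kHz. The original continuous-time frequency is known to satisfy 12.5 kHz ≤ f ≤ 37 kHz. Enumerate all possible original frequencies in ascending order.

14 kHz, 25 kHz, 27 kHz

Frequencies that alias to 1 kHz are k·fs ± 1 kHz for integer k ≥ 0.
k=0: 1 kHz.
k=1: 12 kHz, 14 kHz.
k=2: 25 kHz, 27 kHz.
k=3: 38 kHz, 40 kHz.
Within [12.5 kHz, 37 kHz]: 14 kHz, 25 kHz, 27 kHz.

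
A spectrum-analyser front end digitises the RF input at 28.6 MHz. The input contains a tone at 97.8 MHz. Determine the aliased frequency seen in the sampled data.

97.8 MHz mod fs = 12 MHz.
12 MHz ≤ fs/2 = 14.3 MHz, appears at 12 MHz.

12 MHz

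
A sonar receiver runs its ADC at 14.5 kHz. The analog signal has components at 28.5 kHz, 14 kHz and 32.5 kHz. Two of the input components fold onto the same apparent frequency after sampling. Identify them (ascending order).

14 kHz, 28.5 kHz

fs/2 = 7.25 kHz.
28.5 kHz mod fs = 14 kHz.
14 kHz > fs/2 = 7.25 kHz, folds to fs − 14 kHz = 0.5 kHz.
14 kHz > fs/2 = 7.25 kHz, folds to fs − 14 kHz = 0.5 kHz.
32.5 kHz mod fs = 3.5 kHz.
3.5 kHz ≤ fs/2 = 7.25 kHz, appears at 3.5 kHz.
14 kHz and 28.5 kHz both map to 0.5 kHz.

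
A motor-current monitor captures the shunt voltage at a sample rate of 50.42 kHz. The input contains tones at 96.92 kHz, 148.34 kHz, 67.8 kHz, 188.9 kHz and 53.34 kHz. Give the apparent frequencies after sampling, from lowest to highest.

2.92 kHz, 3.92 kHz, 12.78 kHz, 17.38 kHz

fs/2 = 25.21 kHz.
96.92 kHz mod fs = 46.5 kHz.
46.5 kHz > fs/2 = 25.21 kHz, folds to fs − 46.5 kHz = 3.92 kHz.
148.34 kHz mod fs = 47.5 kHz.
47.5 kHz > fs/2 = 25.21 kHz, folds to fs − 47.5 kHz = 2.92 kHz.
67.8 kHz mod fs = 17.38 kHz.
17.38 kHz ≤ fs/2 = 25.21 kHz, appears at 17.38 kHz.
188.9 kHz mod fs = 37.64 kHz.
37.64 kHz > fs/2 = 25.21 kHz, folds to fs − 37.64 kHz = 12.78 kHz.
53.34 kHz mod fs = 2.92 kHz.
2.92 kHz ≤ fs/2 = 25.21 kHz, appears at 2.92 kHz.
Distinct values: {2.92 kHz, 3.92 kHz, 12.78 kHz, 17.38 kHz}.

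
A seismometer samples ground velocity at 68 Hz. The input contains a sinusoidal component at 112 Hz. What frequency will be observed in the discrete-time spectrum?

112 Hz mod fs = 44 Hz.
44 Hz > fs/2 = 34 Hz, folds to fs − 44 Hz = 24 Hz.

24 Hz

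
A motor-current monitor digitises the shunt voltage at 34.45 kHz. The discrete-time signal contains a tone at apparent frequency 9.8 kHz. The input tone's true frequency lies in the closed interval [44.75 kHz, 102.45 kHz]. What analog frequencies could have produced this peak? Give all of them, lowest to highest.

Frequencies that alias to 9.8 kHz are k·fs ± 9.8 kHz for integer k ≥ 0.
k=0: 9.8 kHz.
k=1: 24.65 kHz, 44.25 kHz.
k=2: 59.1 kHz, 78.7 kHz.
k=3: 93.55 kHz, 113.15 kHz.
k=4: 128 kHz, 147.6 kHz.
Within [44.75 kHz, 102.45 kHz]: 59.1 kHz, 78.7 kHz, 93.55 kHz.

59.1 kHz, 78.7 kHz, 93.55 kHz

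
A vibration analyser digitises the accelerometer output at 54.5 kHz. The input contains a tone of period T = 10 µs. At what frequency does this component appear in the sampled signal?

T = 10 µs → f = 1/T = 100 kHz.
100 kHz mod fs = 45.5 kHz.
45.5 kHz > fs/2 = 27.25 kHz, folds to fs − 45.5 kHz = 9 kHz.

9 kHz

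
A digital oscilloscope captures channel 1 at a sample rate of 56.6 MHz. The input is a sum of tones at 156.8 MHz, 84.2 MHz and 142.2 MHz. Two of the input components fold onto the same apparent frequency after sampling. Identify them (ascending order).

84.2 MHz, 142.2 MHz

fs/2 = 28.3 MHz.
156.8 MHz mod fs = 43.6 MHz.
43.6 MHz > fs/2 = 28.3 MHz, folds to fs − 43.6 MHz = 13 MHz.
84.2 MHz mod fs = 27.6 MHz.
27.6 MHz ≤ fs/2 = 28.3 MHz, appears at 27.6 MHz.
142.2 MHz mod fs = 29 MHz.
29 MHz > fs/2 = 28.3 MHz, folds to fs − 29 MHz = 27.6 MHz.
84.2 MHz and 142.2 MHz both map to 27.6 MHz.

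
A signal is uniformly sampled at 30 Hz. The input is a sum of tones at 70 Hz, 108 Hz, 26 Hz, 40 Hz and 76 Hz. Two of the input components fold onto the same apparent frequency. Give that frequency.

10 Hz

fs/2 = 15 Hz.
70 Hz mod fs = 10 Hz.
10 Hz ≤ fs/2 = 15 Hz, appears at 10 Hz.
108 Hz mod fs = 18 Hz.
18 Hz > fs/2 = 15 Hz, folds to fs − 18 Hz = 12 Hz.
26 Hz > fs/2 = 15 Hz, folds to fs − 26 Hz = 4 Hz.
40 Hz mod fs = 10 Hz.
10 Hz ≤ fs/2 = 15 Hz, appears at 10 Hz.
76 Hz mod fs = 16 Hz.
16 Hz > fs/2 = 15 Hz, folds to fs − 16 Hz = 14 Hz.
40 Hz and 70 Hz both map to 10 Hz.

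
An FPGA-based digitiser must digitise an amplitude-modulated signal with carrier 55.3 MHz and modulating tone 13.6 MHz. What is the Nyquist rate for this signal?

AM sidebands sit at fc ± fm = 41.7 MHz and 68.9 MHz.
Highest-frequency component: 68.9 MHz.
Nyquist rate = 2 × 68.9 MHz = 137.8 MHz.

137.8 MHz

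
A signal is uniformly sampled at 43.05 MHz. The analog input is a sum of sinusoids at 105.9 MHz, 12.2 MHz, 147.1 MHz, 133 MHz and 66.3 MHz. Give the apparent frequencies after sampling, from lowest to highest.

fs/2 = 21.525 MHz.
105.9 MHz mod fs = 19.8 MHz.
19.8 MHz ≤ fs/2 = 21.525 MHz, appears at 19.8 MHz.
12.2 MHz ≤ fs/2 = 21.525 MHz, passes unchanged.
147.1 MHz mod fs = 17.95 MHz.
17.95 MHz ≤ fs/2 = 21.525 MHz, appears at 17.95 MHz.
133 MHz mod fs = 3.85 MHz.
3.85 MHz ≤ fs/2 = 21.525 MHz, appears at 3.85 MHz.
66.3 MHz mod fs = 23.25 MHz.
23.25 MHz > fs/2 = 21.525 MHz, folds to fs − 23.25 MHz = 19.8 MHz.
Distinct values: {3.85 MHz, 12.2 MHz, 17.95 MHz, 19.8 MHz}.

3.85 MHz, 12.2 MHz, 17.95 MHz, 19.8 MHz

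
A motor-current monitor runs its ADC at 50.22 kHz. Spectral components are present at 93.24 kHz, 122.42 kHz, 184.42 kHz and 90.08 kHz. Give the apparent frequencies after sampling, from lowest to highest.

7.2 kHz, 10.36 kHz, 16.46 kHz, 21.98 kHz

fs/2 = 25.11 kHz.
93.24 kHz mod fs = 43.02 kHz.
43.02 kHz > fs/2 = 25.11 kHz, folds to fs − 43.02 kHz = 7.2 kHz.
122.42 kHz mod fs = 21.98 kHz.
21.98 kHz ≤ fs/2 = 25.11 kHz, appears at 21.98 kHz.
184.42 kHz mod fs = 33.76 kHz.
33.76 kHz > fs/2 = 25.11 kHz, folds to fs − 33.76 kHz = 16.46 kHz.
90.08 kHz mod fs = 39.86 kHz.
39.86 kHz > fs/2 = 25.11 kHz, folds to fs − 39.86 kHz = 10.36 kHz.
Distinct values: {7.2 kHz, 10.36 kHz, 16.46 kHz, 21.98 kHz}.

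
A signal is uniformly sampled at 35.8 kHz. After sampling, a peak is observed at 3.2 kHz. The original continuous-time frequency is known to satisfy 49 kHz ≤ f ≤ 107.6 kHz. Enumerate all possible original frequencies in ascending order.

68.4 kHz, 74.8 kHz, 104.2 kHz

Frequencies that alias to 3.2 kHz are k·fs ± 3.2 kHz for integer k ≥ 0.
k=0: 3.2 kHz.
k=1: 32.6 kHz, 39 kHz.
k=2: 68.4 kHz, 74.8 kHz.
k=3: 104.2 kHz, 110.6 kHz.
k=4: 140 kHz, 146.4 kHz.
Within [49 kHz, 107.6 kHz]: 68.4 kHz, 74.8 kHz, 104.2 kHz.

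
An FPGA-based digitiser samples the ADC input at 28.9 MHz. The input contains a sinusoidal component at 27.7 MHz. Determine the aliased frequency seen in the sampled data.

1.2 MHz

27.7 MHz > fs/2 = 14.45 MHz, folds to fs − 27.7 MHz = 1.2 MHz.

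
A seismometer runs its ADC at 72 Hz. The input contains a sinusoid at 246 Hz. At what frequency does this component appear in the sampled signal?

30 Hz

246 Hz mod fs = 30 Hz.
30 Hz ≤ fs/2 = 36 Hz, appears at 30 Hz.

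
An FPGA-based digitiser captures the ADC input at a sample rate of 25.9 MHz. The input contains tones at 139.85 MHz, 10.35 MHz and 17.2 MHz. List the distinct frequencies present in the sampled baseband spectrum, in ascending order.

8.7 MHz, 10.35 MHz

fs/2 = 12.95 MHz.
139.85 MHz mod fs = 10.35 MHz.
10.35 MHz ≤ fs/2 = 12.95 MHz, appears at 10.35 MHz.
10.35 MHz ≤ fs/2 = 12.95 MHz, passes unchanged.
17.2 MHz > fs/2 = 12.95 MHz, folds to fs − 17.2 MHz = 8.7 MHz.
Distinct values: {8.7 MHz, 10.35 MHz}.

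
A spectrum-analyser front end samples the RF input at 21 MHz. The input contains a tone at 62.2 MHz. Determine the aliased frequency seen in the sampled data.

0.8 MHz

62.2 MHz mod fs = 20.2 MHz.
20.2 MHz > fs/2 = 10.5 MHz, folds to fs − 20.2 MHz = 0.8 MHz.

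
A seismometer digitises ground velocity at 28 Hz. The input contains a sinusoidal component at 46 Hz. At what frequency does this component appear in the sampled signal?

46 Hz mod fs = 18 Hz.
18 Hz > fs/2 = 14 Hz, folds to fs − 18 Hz = 10 Hz.

10 Hz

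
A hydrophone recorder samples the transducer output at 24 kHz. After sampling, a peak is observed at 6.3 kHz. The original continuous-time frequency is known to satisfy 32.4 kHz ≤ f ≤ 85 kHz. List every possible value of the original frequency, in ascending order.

Frequencies that alias to 6.3 kHz are k·fs ± 6.3 kHz for integer k ≥ 0.
k=0: 6.3 kHz.
k=1: 17.7 kHz, 30.3 kHz.
k=2: 41.7 kHz, 54.3 kHz.
k=3: 65.7 kHz, 78.3 kHz.
k=4: 89.7 kHz, 102.3 kHz.
Within [32.4 kHz, 85 kHz]: 41.7 kHz, 54.3 kHz, 65.7 kHz, 78.3 kHz.

41.7 kHz, 54.3 kHz, 65.7 kHz, 78.3 kHz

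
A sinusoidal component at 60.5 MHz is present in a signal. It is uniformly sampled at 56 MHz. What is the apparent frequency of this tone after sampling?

60.5 MHz mod fs = 4.5 MHz.
4.5 MHz ≤ fs/2 = 28 MHz, appears at 4.5 MHz.

4.5 MHz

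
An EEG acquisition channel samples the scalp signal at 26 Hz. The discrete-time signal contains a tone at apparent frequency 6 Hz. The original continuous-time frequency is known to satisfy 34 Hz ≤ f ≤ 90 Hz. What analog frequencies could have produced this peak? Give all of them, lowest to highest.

Frequencies that alias to 6 Hz are k·fs ± 6 Hz for integer k ≥ 0.
k=0: 6 Hz.
k=1: 20 Hz, 32 Hz.
k=2: 46 Hz, 58 Hz.
k=3: 72 Hz, 84 Hz.
k=4: 98 Hz, 110 Hz.
Within [34 Hz, 90 Hz]: 46 Hz, 58 Hz, 72 Hz, 84 Hz.

46 Hz, 58 Hz, 72 Hz, 84 Hz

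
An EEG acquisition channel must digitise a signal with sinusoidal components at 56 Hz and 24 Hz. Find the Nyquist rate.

112 Hz

Highest-frequency component: 56 Hz.
Nyquist rate = 2 × 56 Hz = 112 Hz.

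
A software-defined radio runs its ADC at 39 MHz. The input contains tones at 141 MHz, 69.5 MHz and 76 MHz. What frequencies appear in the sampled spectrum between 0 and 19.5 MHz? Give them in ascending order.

2 MHz, 8.5 MHz, 15 MHz

fs/2 = 19.5 MHz.
141 MHz mod fs = 24 MHz.
24 MHz > fs/2 = 19.5 MHz, folds to fs − 24 MHz = 15 MHz.
69.5 MHz mod fs = 30.5 MHz.
30.5 MHz > fs/2 = 19.5 MHz, folds to fs − 30.5 MHz = 8.5 MHz.
76 MHz mod fs = 37 MHz.
37 MHz > fs/2 = 19.5 MHz, folds to fs − 37 MHz = 2 MHz.
Distinct values: {2 MHz, 8.5 MHz, 15 MHz}.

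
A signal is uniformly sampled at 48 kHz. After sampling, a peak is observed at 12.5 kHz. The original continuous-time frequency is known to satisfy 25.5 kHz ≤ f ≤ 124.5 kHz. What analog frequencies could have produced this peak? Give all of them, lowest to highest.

35.5 kHz, 60.5 kHz, 83.5 kHz, 108.5 kHz

Frequencies that alias to 12.5 kHz are k·fs ± 12.5 kHz for integer k ≥ 0.
k=0: 12.5 kHz.
k=1: 35.5 kHz, 60.5 kHz.
k=2: 83.5 kHz, 108.5 kHz.
k=3: 131.5 kHz, 156.5 kHz.
Within [25.5 kHz, 124.5 kHz]: 35.5 kHz, 60.5 kHz, 83.5 kHz, 108.5 kHz.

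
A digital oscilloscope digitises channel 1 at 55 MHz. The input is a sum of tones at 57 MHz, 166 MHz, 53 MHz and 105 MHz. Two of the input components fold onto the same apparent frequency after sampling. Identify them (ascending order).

fs/2 = 27.5 MHz.
57 MHz mod fs = 2 MHz.
2 MHz ≤ fs/2 = 27.5 MHz, appears at 2 MHz.
166 MHz mod fs = 1 MHz.
1 MHz ≤ fs/2 = 27.5 MHz, appears at 1 MHz.
53 MHz > fs/2 = 27.5 MHz, folds to fs − 53 MHz = 2 MHz.
105 MHz mod fs = 50 MHz.
50 MHz > fs/2 = 27.5 MHz, folds to fs − 50 MHz = 5 MHz.
53 MHz and 57 MHz both map to 2 MHz.

53 MHz, 57 MHz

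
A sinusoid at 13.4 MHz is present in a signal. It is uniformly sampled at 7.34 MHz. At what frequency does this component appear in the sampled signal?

1.28 MHz

13.4 MHz mod fs = 6.06 MHz.
6.06 MHz > fs/2 = 3.67 MHz, folds to fs − 6.06 MHz = 1.28 MHz.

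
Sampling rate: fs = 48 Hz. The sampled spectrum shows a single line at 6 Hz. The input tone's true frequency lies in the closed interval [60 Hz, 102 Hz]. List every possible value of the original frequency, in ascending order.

Frequencies that alias to 6 Hz are k·fs ± 6 Hz for integer k ≥ 0.
k=0: 6 Hz.
k=1: 42 Hz, 54 Hz.
k=2: 90 Hz, 102 Hz.
k=3: 138 Hz, 150 Hz.
Within [60 Hz, 102 Hz]: 90 Hz, 102 Hz.

90 Hz, 102 Hz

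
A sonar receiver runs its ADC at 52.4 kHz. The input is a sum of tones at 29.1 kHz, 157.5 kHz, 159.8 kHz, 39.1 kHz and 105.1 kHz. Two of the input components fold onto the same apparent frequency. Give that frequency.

0.3 kHz

fs/2 = 26.2 kHz.
29.1 kHz > fs/2 = 26.2 kHz, folds to fs − 29.1 kHz = 23.3 kHz.
157.5 kHz mod fs = 0.3 kHz.
0.3 kHz ≤ fs/2 = 26.2 kHz, appears at 0.3 kHz.
159.8 kHz mod fs = 2.6 kHz.
2.6 kHz ≤ fs/2 = 26.2 kHz, appears at 2.6 kHz.
39.1 kHz > fs/2 = 26.2 kHz, folds to fs − 39.1 kHz = 13.3 kHz.
105.1 kHz mod fs = 0.3 kHz.
0.3 kHz ≤ fs/2 = 26.2 kHz, appears at 0.3 kHz.
105.1 kHz and 157.5 kHz both map to 0.3 kHz.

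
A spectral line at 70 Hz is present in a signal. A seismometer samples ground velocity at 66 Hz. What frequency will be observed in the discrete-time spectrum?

4 Hz

70 Hz mod fs = 4 Hz.
4 Hz ≤ fs/2 = 33 Hz, appears at 4 Hz.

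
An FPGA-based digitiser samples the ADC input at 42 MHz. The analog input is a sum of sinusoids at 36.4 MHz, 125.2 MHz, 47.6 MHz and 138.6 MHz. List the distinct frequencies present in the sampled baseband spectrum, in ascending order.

fs/2 = 21 MHz.
36.4 MHz > fs/2 = 21 MHz, folds to fs − 36.4 MHz = 5.6 MHz.
125.2 MHz mod fs = 41.2 MHz.
41.2 MHz > fs/2 = 21 MHz, folds to fs − 41.2 MHz = 0.8 MHz.
47.6 MHz mod fs = 5.6 MHz.
5.6 MHz ≤ fs/2 = 21 MHz, appears at 5.6 MHz.
138.6 MHz mod fs = 12.6 MHz.
12.6 MHz ≤ fs/2 = 21 MHz, appears at 12.6 MHz.
Distinct values: {0.8 MHz, 5.6 MHz, 12.6 MHz}.

0.8 MHz, 5.6 MHz, 12.6 MHz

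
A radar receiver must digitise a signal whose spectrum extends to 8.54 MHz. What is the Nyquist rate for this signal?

Nyquist rate = 2 × 8.54 MHz = 17.08 MHz.

17.08 MHz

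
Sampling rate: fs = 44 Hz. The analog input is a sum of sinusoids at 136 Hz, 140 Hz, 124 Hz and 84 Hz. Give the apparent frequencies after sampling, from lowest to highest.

fs/2 = 22 Hz.
136 Hz mod fs = 4 Hz.
4 Hz ≤ fs/2 = 22 Hz, appears at 4 Hz.
140 Hz mod fs = 8 Hz.
8 Hz ≤ fs/2 = 22 Hz, appears at 8 Hz.
124 Hz mod fs = 36 Hz.
36 Hz > fs/2 = 22 Hz, folds to fs − 36 Hz = 8 Hz.
84 Hz mod fs = 40 Hz.
40 Hz > fs/2 = 22 Hz, folds to fs − 40 Hz = 4 Hz.
Distinct values: {4 Hz, 8 Hz}.

4 Hz, 8 Hz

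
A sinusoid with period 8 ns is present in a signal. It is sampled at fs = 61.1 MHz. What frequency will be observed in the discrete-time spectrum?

2.8 MHz

T = 8 ns → f = 1/T = 125 MHz.
125 MHz mod fs = 2.8 MHz.
2.8 MHz ≤ fs/2 = 30.55 MHz, appears at 2.8 MHz.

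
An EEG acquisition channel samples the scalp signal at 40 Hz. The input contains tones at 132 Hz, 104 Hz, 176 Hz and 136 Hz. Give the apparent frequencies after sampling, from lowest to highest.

12 Hz, 16 Hz

fs/2 = 20 Hz.
132 Hz mod fs = 12 Hz.
12 Hz ≤ fs/2 = 20 Hz, appears at 12 Hz.
104 Hz mod fs = 24 Hz.
24 Hz > fs/2 = 20 Hz, folds to fs − 24 Hz = 16 Hz.
176 Hz mod fs = 16 Hz.
16 Hz ≤ fs/2 = 20 Hz, appears at 16 Hz.
136 Hz mod fs = 16 Hz.
16 Hz ≤ fs/2 = 20 Hz, appears at 16 Hz.
Distinct values: {12 Hz, 16 Hz}.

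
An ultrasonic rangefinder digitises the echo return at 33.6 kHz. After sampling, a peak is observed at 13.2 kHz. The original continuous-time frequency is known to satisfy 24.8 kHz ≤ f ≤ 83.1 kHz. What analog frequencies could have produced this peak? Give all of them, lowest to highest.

46.8 kHz, 54 kHz, 80.4 kHz

Frequencies that alias to 13.2 kHz are k·fs ± 13.2 kHz for integer k ≥ 0.
k=0: 13.2 kHz.
k=1: 20.4 kHz, 46.8 kHz.
k=2: 54 kHz, 80.4 kHz.
k=3: 87.6 kHz, 114 kHz.
Within [24.8 kHz, 83.1 kHz]: 46.8 kHz, 54 kHz, 80.4 kHz.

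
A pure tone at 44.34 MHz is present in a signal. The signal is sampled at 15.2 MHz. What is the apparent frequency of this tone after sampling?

44.34 MHz mod fs = 13.94 MHz.
13.94 MHz > fs/2 = 7.6 MHz, folds to fs − 13.94 MHz = 1.26 MHz.

1.26 MHz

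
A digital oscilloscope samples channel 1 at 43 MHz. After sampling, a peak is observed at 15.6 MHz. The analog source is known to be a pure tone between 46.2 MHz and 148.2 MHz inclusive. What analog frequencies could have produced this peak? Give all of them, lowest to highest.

58.6 MHz, 70.4 MHz, 101.6 MHz, 113.4 MHz, 144.6 MHz

Frequencies that alias to 15.6 MHz are k·fs ± 15.6 MHz for integer k ≥ 0.
k=0: 15.6 MHz.
k=1: 27.4 MHz, 58.6 MHz.
k=2: 70.4 MHz, 101.6 MHz.
k=3: 113.4 MHz, 144.6 MHz.
k=4: 156.4 MHz, 187.6 MHz.
Within [46.2 MHz, 148.2 MHz]: 58.6 MHz, 70.4 MHz, 101.6 MHz, 113.4 MHz, 144.6 MHz.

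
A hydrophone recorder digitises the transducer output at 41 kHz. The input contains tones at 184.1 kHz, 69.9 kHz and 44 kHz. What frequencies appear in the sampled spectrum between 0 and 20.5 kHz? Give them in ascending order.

fs/2 = 20.5 kHz.
184.1 kHz mod fs = 20.1 kHz.
20.1 kHz ≤ fs/2 = 20.5 kHz, appears at 20.1 kHz.
69.9 kHz mod fs = 28.9 kHz.
28.9 kHz > fs/2 = 20.5 kHz, folds to fs − 28.9 kHz = 12.1 kHz.
44 kHz mod fs = 3 kHz.
3 kHz ≤ fs/2 = 20.5 kHz, appears at 3 kHz.
Distinct values: {3 kHz, 12.1 kHz, 20.1 kHz}.

3 kHz, 12.1 kHz, 20.1 kHz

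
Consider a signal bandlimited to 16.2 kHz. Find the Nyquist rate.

32.4 kHz

Nyquist rate = 2 × 16.2 kHz = 32.4 kHz.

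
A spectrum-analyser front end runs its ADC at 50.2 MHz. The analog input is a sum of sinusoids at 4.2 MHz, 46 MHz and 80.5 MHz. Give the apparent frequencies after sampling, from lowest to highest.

fs/2 = 25.1 MHz.
4.2 MHz ≤ fs/2 = 25.1 MHz, passes unchanged.
46 MHz > fs/2 = 25.1 MHz, folds to fs − 46 MHz = 4.2 MHz.
80.5 MHz mod fs = 30.3 MHz.
30.3 MHz > fs/2 = 25.1 MHz, folds to fs − 30.3 MHz = 19.9 MHz.
Distinct values: {4.2 MHz, 19.9 MHz}.

4.2 MHz, 19.9 MHz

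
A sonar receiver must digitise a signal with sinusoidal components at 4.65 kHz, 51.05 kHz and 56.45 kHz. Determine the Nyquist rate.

Highest-frequency component: 56.45 kHz.
Nyquist rate = 2 × 56.45 kHz = 112.9 kHz.

112.9 kHz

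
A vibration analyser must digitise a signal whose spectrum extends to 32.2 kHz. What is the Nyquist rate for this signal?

64.4 kHz

Nyquist rate = 2 × 32.2 kHz = 64.4 kHz.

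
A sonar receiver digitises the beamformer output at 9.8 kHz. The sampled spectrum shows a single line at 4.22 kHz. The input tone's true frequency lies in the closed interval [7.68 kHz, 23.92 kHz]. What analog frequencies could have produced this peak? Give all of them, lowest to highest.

Frequencies that alias to 4.22 kHz are k·fs ± 4.22 kHz for integer k ≥ 0.
k=0: 4.22 kHz.
k=1: 5.58 kHz, 14.02 kHz.
k=2: 15.38 kHz, 23.82 kHz.
k=3: 25.18 kHz, 33.62 kHz.
Within [7.68 kHz, 23.92 kHz]: 14.02 kHz, 15.38 kHz, 23.82 kHz.

14.02 kHz, 15.38 kHz, 23.82 kHz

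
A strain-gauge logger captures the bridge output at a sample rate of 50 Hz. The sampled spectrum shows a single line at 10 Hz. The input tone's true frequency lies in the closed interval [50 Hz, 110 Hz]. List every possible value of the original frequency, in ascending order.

Frequencies that alias to 10 Hz are k·fs ± 10 Hz for integer k ≥ 0.
k=0: 10 Hz.
k=1: 40 Hz, 60 Hz.
k=2: 90 Hz, 110 Hz.
k=3: 140 Hz, 160 Hz.
Within [50 Hz, 110 Hz]: 60 Hz, 90 Hz, 110 Hz.

60 Hz, 90 Hz, 110 Hz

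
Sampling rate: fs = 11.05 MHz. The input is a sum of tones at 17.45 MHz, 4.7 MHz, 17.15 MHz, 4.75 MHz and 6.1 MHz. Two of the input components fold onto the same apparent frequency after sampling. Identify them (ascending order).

6.1 MHz, 17.15 MHz

fs/2 = 5.525 MHz.
17.45 MHz mod fs = 6.4 MHz.
6.4 MHz > fs/2 = 5.525 MHz, folds to fs − 6.4 MHz = 4.65 MHz.
4.7 MHz ≤ fs/2 = 5.525 MHz, passes unchanged.
17.15 MHz mod fs = 6.1 MHz.
6.1 MHz > fs/2 = 5.525 MHz, folds to fs − 6.1 MHz = 4.95 MHz.
4.75 MHz ≤ fs/2 = 5.525 MHz, passes unchanged.
6.1 MHz > fs/2 = 5.525 MHz, folds to fs − 6.1 MHz = 4.95 MHz.
6.1 MHz and 17.15 MHz both map to 4.95 MHz.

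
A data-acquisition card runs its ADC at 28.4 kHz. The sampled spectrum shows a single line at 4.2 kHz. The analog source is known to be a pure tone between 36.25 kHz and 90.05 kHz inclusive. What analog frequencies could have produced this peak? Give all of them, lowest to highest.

52.6 kHz, 61 kHz, 81 kHz, 89.4 kHz

Frequencies that alias to 4.2 kHz are k·fs ± 4.2 kHz for integer k ≥ 0.
k=0: 4.2 kHz.
k=1: 24.2 kHz, 32.6 kHz.
k=2: 52.6 kHz, 61 kHz.
k=3: 81 kHz, 89.4 kHz.
k=4: 109.4 kHz, 117.8 kHz.
Within [36.25 kHz, 90.05 kHz]: 52.6 kHz, 61 kHz, 81 kHz, 89.4 kHz.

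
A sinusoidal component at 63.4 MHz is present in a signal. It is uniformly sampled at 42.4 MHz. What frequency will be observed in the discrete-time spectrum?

63.4 MHz mod fs = 21 MHz.
21 MHz ≤ fs/2 = 21.2 MHz, appears at 21 MHz.

21 MHz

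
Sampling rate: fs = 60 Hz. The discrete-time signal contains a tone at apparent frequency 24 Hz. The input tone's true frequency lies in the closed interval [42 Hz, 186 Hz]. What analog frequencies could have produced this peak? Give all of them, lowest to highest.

Frequencies that alias to 24 Hz are k·fs ± 24 Hz for integer k ≥ 0.
k=0: 24 Hz.
k=1: 36 Hz, 84 Hz.
k=2: 96 Hz, 144 Hz.
k=3: 156 Hz, 204 Hz.
k=4: 216 Hz, 264 Hz.
Within [42 Hz, 186 Hz]: 84 Hz, 96 Hz, 144 Hz, 156 Hz.

84 Hz, 96 Hz, 144 Hz, 156 Hz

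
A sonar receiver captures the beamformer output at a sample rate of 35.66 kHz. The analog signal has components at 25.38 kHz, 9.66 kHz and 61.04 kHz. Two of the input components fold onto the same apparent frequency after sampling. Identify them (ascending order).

25.38 kHz, 61.04 kHz

fs/2 = 17.83 kHz.
25.38 kHz > fs/2 = 17.83 kHz, folds to fs − 25.38 kHz = 10.28 kHz.
9.66 kHz ≤ fs/2 = 17.83 kHz, passes unchanged.
61.04 kHz mod fs = 25.38 kHz.
25.38 kHz > fs/2 = 17.83 kHz, folds to fs − 25.38 kHz = 10.28 kHz.
25.38 kHz and 61.04 kHz both map to 10.28 kHz.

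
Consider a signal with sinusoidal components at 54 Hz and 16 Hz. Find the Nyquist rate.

108 Hz

Highest-frequency component: 54 Hz.
Nyquist rate = 2 × 54 Hz = 108 Hz.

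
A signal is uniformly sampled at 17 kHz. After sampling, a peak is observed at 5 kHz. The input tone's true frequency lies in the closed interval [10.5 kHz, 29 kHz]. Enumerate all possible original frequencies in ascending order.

12 kHz, 22 kHz, 29 kHz

Frequencies that alias to 5 kHz are k·fs ± 5 kHz for integer k ≥ 0.
k=0: 5 kHz.
k=1: 12 kHz, 22 kHz.
k=2: 29 kHz, 39 kHz.
k=3: 46 kHz, 56 kHz.
Within [10.5 kHz, 29 kHz]: 12 kHz, 22 kHz, 29 kHz.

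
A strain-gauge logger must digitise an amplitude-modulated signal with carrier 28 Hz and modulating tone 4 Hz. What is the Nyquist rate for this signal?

AM sidebands sit at fc ± fm = 24 Hz and 32 Hz.
Highest-frequency component: 32 Hz.
Nyquist rate = 2 × 32 Hz = 64 Hz.

64 Hz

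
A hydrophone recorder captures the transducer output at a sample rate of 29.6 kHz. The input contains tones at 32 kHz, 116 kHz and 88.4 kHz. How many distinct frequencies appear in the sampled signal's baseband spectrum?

fs/2 = 14.8 kHz.
32 kHz mod fs = 2.4 kHz.
2.4 kHz ≤ fs/2 = 14.8 kHz, appears at 2.4 kHz.
116 kHz mod fs = 27.2 kHz.
27.2 kHz > fs/2 = 14.8 kHz, folds to fs − 27.2 kHz = 2.4 kHz.
88.4 kHz mod fs = 29.2 kHz.
29.2 kHz > fs/2 = 14.8 kHz, folds to fs − 29.2 kHz = 0.4 kHz.
Distinct values: {0.4 kHz, 2.4 kHz} → 2.

2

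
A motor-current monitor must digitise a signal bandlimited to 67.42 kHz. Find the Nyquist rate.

134.84 kHz

Nyquist rate = 2 × 67.42 kHz = 134.84 kHz.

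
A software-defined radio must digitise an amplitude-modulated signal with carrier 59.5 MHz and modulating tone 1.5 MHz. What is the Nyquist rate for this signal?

122 MHz

AM sidebands sit at fc ± fm = 58 MHz and 61 MHz.
Highest-frequency component: 61 MHz.
Nyquist rate = 2 × 61 MHz = 122 MHz.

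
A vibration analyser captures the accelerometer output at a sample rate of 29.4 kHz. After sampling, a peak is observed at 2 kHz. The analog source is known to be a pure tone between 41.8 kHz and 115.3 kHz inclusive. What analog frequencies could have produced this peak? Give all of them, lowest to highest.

56.8 kHz, 60.8 kHz, 86.2 kHz, 90.2 kHz

Frequencies that alias to 2 kHz are k·fs ± 2 kHz for integer k ≥ 0.
k=0: 2 kHz.
k=1: 27.4 kHz, 31.4 kHz.
k=2: 56.8 kHz, 60.8 kHz.
k=3: 86.2 kHz, 90.2 kHz.
k=4: 115.6 kHz, 119.6 kHz.
Within [41.8 kHz, 115.3 kHz]: 56.8 kHz, 60.8 kHz, 86.2 kHz, 90.2 kHz.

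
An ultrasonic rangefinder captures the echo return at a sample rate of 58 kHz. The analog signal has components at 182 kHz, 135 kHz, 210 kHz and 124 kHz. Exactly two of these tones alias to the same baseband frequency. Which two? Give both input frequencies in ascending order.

fs/2 = 29 kHz.
182 kHz mod fs = 8 kHz.
8 kHz ≤ fs/2 = 29 kHz, appears at 8 kHz.
135 kHz mod fs = 19 kHz.
19 kHz ≤ fs/2 = 29 kHz, appears at 19 kHz.
210 kHz mod fs = 36 kHz.
36 kHz > fs/2 = 29 kHz, folds to fs − 36 kHz = 22 kHz.
124 kHz mod fs = 8 kHz.
8 kHz ≤ fs/2 = 29 kHz, appears at 8 kHz.
124 kHz and 182 kHz both map to 8 kHz.

124 kHz, 182 kHz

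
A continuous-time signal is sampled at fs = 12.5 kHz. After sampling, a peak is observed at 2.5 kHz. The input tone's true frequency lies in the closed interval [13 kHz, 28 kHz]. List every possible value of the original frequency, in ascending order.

15 kHz, 22.5 kHz, 27.5 kHz

Frequencies that alias to 2.5 kHz are k·fs ± 2.5 kHz for integer k ≥ 0.
k=0: 2.5 kHz.
k=1: 10 kHz, 15 kHz.
k=2: 22.5 kHz, 27.5 kHz.
k=3: 35 kHz, 40 kHz.
Within [13 kHz, 28 kHz]: 15 kHz, 22.5 kHz, 27.5 kHz.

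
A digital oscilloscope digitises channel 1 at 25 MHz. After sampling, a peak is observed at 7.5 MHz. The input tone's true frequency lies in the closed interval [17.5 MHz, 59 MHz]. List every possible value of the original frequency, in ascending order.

17.5 MHz, 32.5 MHz, 42.5 MHz, 57.5 MHz

Frequencies that alias to 7.5 MHz are k·fs ± 7.5 MHz for integer k ≥ 0.
k=0: 7.5 MHz.
k=1: 17.5 MHz, 32.5 MHz.
k=2: 42.5 MHz, 57.5 MHz.
k=3: 67.5 MHz, 82.5 MHz.
Within [17.5 MHz, 59 MHz]: 17.5 MHz, 32.5 MHz, 42.5 MHz, 57.5 MHz.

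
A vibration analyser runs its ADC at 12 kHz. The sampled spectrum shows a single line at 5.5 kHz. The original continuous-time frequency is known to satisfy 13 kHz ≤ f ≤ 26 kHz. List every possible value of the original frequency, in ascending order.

17.5 kHz, 18.5 kHz

Frequencies that alias to 5.5 kHz are k·fs ± 5.5 kHz for integer k ≥ 0.
k=0: 5.5 kHz.
k=1: 6.5 kHz, 17.5 kHz.
k=2: 18.5 kHz, 29.5 kHz.
k=3: 30.5 kHz, 41.5 kHz.
Within [13 kHz, 26 kHz]: 17.5 kHz, 18.5 kHz.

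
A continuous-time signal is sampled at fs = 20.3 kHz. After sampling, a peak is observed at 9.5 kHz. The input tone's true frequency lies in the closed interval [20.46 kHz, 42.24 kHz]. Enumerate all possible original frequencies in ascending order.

29.8 kHz, 31.1 kHz

Frequencies that alias to 9.5 kHz are k·fs ± 9.5 kHz for integer k ≥ 0.
k=0: 9.5 kHz.
k=1: 10.8 kHz, 29.8 kHz.
k=2: 31.1 kHz, 50.1 kHz.
k=3: 51.4 kHz, 70.4 kHz.
Within [20.46 kHz, 42.24 kHz]: 29.8 kHz, 31.1 kHz.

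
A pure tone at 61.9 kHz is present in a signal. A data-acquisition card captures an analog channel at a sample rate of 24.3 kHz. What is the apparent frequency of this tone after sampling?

11 kHz

61.9 kHz mod fs = 13.3 kHz.
13.3 kHz > fs/2 = 12.15 kHz, folds to fs − 13.3 kHz = 11 kHz.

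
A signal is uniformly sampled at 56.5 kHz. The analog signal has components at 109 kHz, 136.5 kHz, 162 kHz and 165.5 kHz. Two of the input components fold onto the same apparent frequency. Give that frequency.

fs/2 = 28.25 kHz.
109 kHz mod fs = 52.5 kHz.
52.5 kHz > fs/2 = 28.25 kHz, folds to fs − 52.5 kHz = 4 kHz.
136.5 kHz mod fs = 23.5 kHz.
23.5 kHz ≤ fs/2 = 28.25 kHz, appears at 23.5 kHz.
162 kHz mod fs = 49 kHz.
49 kHz > fs/2 = 28.25 kHz, folds to fs − 49 kHz = 7.5 kHz.
165.5 kHz mod fs = 52.5 kHz.
52.5 kHz > fs/2 = 28.25 kHz, folds to fs − 52.5 kHz = 4 kHz.
109 kHz and 165.5 kHz both map to 4 kHz.

4 kHz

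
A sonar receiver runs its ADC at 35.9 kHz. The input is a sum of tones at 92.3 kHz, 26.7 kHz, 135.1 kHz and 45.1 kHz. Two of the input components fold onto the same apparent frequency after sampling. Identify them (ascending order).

fs/2 = 17.95 kHz.
92.3 kHz mod fs = 20.5 kHz.
20.5 kHz > fs/2 = 17.95 kHz, folds to fs − 20.5 kHz = 15.4 kHz.
26.7 kHz > fs/2 = 17.95 kHz, folds to fs − 26.7 kHz = 9.2 kHz.
135.1 kHz mod fs = 27.4 kHz.
27.4 kHz > fs/2 = 17.95 kHz, folds to fs − 27.4 kHz = 8.5 kHz.
45.1 kHz mod fs = 9.2 kHz.
9.2 kHz ≤ fs/2 = 17.95 kHz, appears at 9.2 kHz.
26.7 kHz and 45.1 kHz both map to 9.2 kHz.

26.7 kHz, 45.1 kHz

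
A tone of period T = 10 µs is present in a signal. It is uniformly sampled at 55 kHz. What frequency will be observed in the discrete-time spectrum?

T = 10 µs → f = 1/T = 100 kHz.
100 kHz mod fs = 45 kHz.
45 kHz > fs/2 = 27.5 kHz, folds to fs − 45 kHz = 10 kHz.

10 kHz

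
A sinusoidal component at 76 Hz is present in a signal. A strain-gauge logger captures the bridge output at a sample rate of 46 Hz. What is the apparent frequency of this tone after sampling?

76 Hz mod fs = 30 Hz.
30 Hz > fs/2 = 23 Hz, folds to fs − 30 Hz = 16 Hz.

16 Hz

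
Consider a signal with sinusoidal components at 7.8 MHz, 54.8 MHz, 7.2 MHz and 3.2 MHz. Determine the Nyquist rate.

109.6 MHz

Highest-frequency component: 54.8 MHz.
Nyquist rate = 2 × 54.8 MHz = 109.6 MHz.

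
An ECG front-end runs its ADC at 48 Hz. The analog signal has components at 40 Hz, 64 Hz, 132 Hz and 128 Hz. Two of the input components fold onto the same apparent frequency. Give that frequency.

fs/2 = 24 Hz.
40 Hz > fs/2 = 24 Hz, folds to fs − 40 Hz = 8 Hz.
64 Hz mod fs = 16 Hz.
16 Hz ≤ fs/2 = 24 Hz, appears at 16 Hz.
132 Hz mod fs = 36 Hz.
36 Hz > fs/2 = 24 Hz, folds to fs − 36 Hz = 12 Hz.
128 Hz mod fs = 32 Hz.
32 Hz > fs/2 = 24 Hz, folds to fs − 32 Hz = 16 Hz.
64 Hz and 128 Hz both map to 16 Hz.

16 Hz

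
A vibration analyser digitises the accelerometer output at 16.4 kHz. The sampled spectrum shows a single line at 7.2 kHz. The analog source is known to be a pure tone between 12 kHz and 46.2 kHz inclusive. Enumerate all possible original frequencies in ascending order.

23.6 kHz, 25.6 kHz, 40 kHz, 42 kHz

Frequencies that alias to 7.2 kHz are k·fs ± 7.2 kHz for integer k ≥ 0.
k=0: 7.2 kHz.
k=1: 9.2 kHz, 23.6 kHz.
k=2: 25.6 kHz, 40 kHz.
k=3: 42 kHz, 56.4 kHz.
k=4: 58.4 kHz, 72.8 kHz.
Within [12 kHz, 46.2 kHz]: 23.6 kHz, 25.6 kHz, 40 kHz, 42 kHz.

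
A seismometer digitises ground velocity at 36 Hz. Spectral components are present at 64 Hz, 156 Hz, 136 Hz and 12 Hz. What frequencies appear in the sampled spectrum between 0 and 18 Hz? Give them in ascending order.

8 Hz, 12 Hz

fs/2 = 18 Hz.
64 Hz mod fs = 28 Hz.
28 Hz > fs/2 = 18 Hz, folds to fs − 28 Hz = 8 Hz.
156 Hz mod fs = 12 Hz.
12 Hz ≤ fs/2 = 18 Hz, appears at 12 Hz.
136 Hz mod fs = 28 Hz.
28 Hz > fs/2 = 18 Hz, folds to fs − 28 Hz = 8 Hz.
12 Hz ≤ fs/2 = 18 Hz, passes unchanged.
Distinct values: {8 Hz, 12 Hz}.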